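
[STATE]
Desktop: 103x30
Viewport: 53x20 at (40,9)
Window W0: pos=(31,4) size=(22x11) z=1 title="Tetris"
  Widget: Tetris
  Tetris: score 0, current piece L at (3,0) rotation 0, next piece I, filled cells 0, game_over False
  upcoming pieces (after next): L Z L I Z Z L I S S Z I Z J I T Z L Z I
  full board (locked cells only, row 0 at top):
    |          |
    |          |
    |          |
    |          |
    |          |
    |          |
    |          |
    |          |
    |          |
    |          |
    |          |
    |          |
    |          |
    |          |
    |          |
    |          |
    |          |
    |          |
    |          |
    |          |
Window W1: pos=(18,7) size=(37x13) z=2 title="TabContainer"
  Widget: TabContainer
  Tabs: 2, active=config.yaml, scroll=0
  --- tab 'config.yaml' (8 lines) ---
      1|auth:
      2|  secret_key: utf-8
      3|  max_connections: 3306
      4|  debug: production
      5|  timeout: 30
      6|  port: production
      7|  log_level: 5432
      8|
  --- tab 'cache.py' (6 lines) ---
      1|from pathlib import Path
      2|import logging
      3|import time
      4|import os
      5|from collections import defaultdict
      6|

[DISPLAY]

──────────────┨                                      
py            ┃                                      
──────────────┃                                      
              ┃                                      
              ┃                                      
06            ┃                                      
              ┃                                      
              ┃                                      
              ┃                                      
              ┃                                      
━━━━━━━━━━━━━━┛                                      
                                                     
                                                     
                                                     
                                                     
                                                     
                                                     
                                                     
                                                     
                                                     


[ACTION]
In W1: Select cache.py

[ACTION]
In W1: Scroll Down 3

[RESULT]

──────────────┨                                      
py]           ┃                                      
──────────────┃                                      
              ┃                                      
rt defaultdict┃                                      
              ┃                                      
              ┃                                      
              ┃                                      
              ┃                                      
              ┃                                      
━━━━━━━━━━━━━━┛                                      
                                                     
                                                     
                                                     
                                                     
                                                     
                                                     
                                                     
                                                     
                                                     


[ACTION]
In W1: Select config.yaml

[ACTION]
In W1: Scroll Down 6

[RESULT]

──────────────┨                                      
py            ┃                                      
──────────────┃                                      
              ┃                                      
              ┃                                      
              ┃                                      
              ┃                                      
              ┃                                      
              ┃                                      
              ┃                                      
━━━━━━━━━━━━━━┛                                      
                                                     
                                                     
                                                     
                                                     
                                                     
                                                     
                                                     
                                                     
                                                     


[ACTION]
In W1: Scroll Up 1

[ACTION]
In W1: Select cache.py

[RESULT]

──────────────┨                                      
py]           ┃                                      
──────────────┃                                      
ath           ┃                                      
              ┃                                      
              ┃                                      
              ┃                                      
rt defaultdict┃                                      
              ┃                                      
              ┃                                      
━━━━━━━━━━━━━━┛                                      
                                                     
                                                     
                                                     
                                                     
                                                     
                                                     
                                                     
                                                     
                                                     


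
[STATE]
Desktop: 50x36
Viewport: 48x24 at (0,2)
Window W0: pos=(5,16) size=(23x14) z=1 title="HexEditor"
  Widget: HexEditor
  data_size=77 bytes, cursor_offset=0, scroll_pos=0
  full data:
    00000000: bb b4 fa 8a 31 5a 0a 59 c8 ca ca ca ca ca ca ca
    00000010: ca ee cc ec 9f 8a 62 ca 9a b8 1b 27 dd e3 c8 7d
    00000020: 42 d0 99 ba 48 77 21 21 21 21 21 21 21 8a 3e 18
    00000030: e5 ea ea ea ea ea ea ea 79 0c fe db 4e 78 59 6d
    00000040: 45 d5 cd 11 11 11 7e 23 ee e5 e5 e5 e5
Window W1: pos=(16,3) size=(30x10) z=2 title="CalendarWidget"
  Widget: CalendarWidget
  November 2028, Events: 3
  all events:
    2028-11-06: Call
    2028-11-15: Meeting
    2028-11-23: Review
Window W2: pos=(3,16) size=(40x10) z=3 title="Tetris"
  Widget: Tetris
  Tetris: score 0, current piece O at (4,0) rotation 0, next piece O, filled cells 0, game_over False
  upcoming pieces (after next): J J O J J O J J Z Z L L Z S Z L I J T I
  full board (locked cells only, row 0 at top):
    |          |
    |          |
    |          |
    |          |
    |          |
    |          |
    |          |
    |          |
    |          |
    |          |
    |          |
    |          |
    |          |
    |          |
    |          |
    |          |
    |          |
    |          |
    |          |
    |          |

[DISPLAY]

                                                
                ┏━━━━━━━━━━━━━━━━━━━━━━━━━━━━┓  
                ┃ CalendarWidget             ┃  
                ┠────────────────────────────┨  
                ┃       November 2028        ┃  
                ┃Mo Tu We Th Fr Sa Su        ┃  
                ┃       1  2  3  4  5        ┃  
                ┃ 6*  7  8  9 10 11 12       ┃  
                ┃13 14 15* 16 17 18 19       ┃  
                ┃20 21 22 23* 24 25 26       ┃  
                ┗━━━━━━━━━━━━━━━━━━━━━━━━━━━━┛  
                                                
                                                
                                                
   ┏━━━━━━━━━━━━━━━━━━━━━━━━━━━━━━━━━━━━━━┓     
   ┃ Tetris                               ┃     
   ┠──────────────────────────────────────┨     
   ┃          │Next:                      ┃     
   ┃          │▓▓                         ┃     
   ┃          │▓▓                         ┃     
   ┃          │                           ┃     
   ┃          │                           ┃     
   ┃          │                           ┃     
   ┗━━━━━━━━━━━━━━━━━━━━━━━━━━━━━━━━━━━━━━┛     


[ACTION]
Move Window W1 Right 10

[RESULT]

                                                
                    ┏━━━━━━━━━━━━━━━━━━━━━━━━━━━
                    ┃ CalendarWidget            
                    ┠───────────────────────────
                    ┃       November 2028       
                    ┃Mo Tu We Th Fr Sa Su       
                    ┃       1  2  3  4  5       
                    ┃ 6*  7  8  9 10 11 12      
                    ┃13 14 15* 16 17 18 19      
                    ┃20 21 22 23* 24 25 26      
                    ┗━━━━━━━━━━━━━━━━━━━━━━━━━━━
                                                
                                                
                                                
   ┏━━━━━━━━━━━━━━━━━━━━━━━━━━━━━━━━━━━━━━┓     
   ┃ Tetris                               ┃     
   ┠──────────────────────────────────────┨     
   ┃          │Next:                      ┃     
   ┃          │▓▓                         ┃     
   ┃          │▓▓                         ┃     
   ┃          │                           ┃     
   ┃          │                           ┃     
   ┃          │                           ┃     
   ┗━━━━━━━━━━━━━━━━━━━━━━━━━━━━━━━━━━━━━━┛     


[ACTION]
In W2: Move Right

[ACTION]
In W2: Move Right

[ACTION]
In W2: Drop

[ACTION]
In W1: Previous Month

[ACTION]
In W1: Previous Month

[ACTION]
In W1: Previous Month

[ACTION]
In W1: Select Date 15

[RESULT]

                                                
                    ┏━━━━━━━━━━━━━━━━━━━━━━━━━━━
                    ┃ CalendarWidget            
                    ┠───────────────────────────
                    ┃        August 2028        
                    ┃Mo Tu We Th Fr Sa Su       
                    ┃    1  2  3  4  5  6       
                    ┃ 7  8  9 10 11 12 13       
                    ┃14 [15] 16 17 18 19 20     
                    ┃21 22 23 24 25 26 27       
                    ┗━━━━━━━━━━━━━━━━━━━━━━━━━━━
                                                
                                                
                                                
   ┏━━━━━━━━━━━━━━━━━━━━━━━━━━━━━━━━━━━━━━┓     
   ┃ Tetris                               ┃     
   ┠──────────────────────────────────────┨     
   ┃          │Next:                      ┃     
   ┃          │▓▓                         ┃     
   ┃          │▓▓                         ┃     
   ┃          │                           ┃     
   ┃          │                           ┃     
   ┃          │                           ┃     
   ┗━━━━━━━━━━━━━━━━━━━━━━━━━━━━━━━━━━━━━━┛     


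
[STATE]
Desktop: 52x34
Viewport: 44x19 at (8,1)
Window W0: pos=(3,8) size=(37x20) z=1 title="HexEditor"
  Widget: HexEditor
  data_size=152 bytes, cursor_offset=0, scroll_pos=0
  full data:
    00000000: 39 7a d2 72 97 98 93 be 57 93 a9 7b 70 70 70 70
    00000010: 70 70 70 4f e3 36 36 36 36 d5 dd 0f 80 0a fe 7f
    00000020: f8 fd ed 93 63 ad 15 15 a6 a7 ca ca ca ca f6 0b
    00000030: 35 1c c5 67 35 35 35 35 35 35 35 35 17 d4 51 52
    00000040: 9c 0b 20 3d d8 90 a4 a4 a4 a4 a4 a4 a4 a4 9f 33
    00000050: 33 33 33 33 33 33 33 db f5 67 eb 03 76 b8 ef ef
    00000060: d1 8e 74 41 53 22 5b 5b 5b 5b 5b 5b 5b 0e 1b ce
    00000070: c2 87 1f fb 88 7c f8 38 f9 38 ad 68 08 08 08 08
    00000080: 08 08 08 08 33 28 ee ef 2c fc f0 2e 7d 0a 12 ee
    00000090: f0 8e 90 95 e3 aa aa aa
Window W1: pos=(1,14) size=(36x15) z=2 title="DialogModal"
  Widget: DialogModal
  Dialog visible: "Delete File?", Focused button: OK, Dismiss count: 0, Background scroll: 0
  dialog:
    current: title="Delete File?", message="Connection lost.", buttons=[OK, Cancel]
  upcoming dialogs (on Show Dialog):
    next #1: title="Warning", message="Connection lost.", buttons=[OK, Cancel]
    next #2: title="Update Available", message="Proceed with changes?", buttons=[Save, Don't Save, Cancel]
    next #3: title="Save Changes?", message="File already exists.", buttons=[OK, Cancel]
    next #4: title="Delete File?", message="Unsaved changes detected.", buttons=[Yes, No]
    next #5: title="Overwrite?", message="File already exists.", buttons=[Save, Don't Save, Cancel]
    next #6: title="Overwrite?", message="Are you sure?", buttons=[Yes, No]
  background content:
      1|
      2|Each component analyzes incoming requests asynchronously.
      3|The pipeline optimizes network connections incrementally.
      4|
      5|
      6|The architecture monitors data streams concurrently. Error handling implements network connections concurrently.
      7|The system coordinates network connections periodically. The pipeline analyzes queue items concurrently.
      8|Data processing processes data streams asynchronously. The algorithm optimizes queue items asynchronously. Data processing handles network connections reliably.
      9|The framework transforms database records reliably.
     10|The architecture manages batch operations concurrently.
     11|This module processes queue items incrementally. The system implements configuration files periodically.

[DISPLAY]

                                            
                                            
                                            
                                            
                                            
                                            
                                            
━━━━━━━━━━━━━━━━━━━━━━━━━━━━━━━┓            
Editor                         ┃            
───────────────────────────────┨            
0000  39 7a d2 72 97 98 93 be  ┃            
0010  70 70 70 4f e3 36 36 36  ┃            
0020  f8 fd ed 93 63 ad 15 15  ┃            
━━━━━━━━━━━━━━━━━━━━━━━━━━━━┓  ┃            
gModal                      ┃  ┃            
────────────────────────────┨  ┃            
                            ┃  ┃            
omponent analyzes incoming r┃  ┃            
peline optimizes network con┃  ┃            


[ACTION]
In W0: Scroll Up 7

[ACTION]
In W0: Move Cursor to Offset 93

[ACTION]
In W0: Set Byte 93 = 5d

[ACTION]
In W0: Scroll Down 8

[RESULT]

                                            
                                            
                                            
                                            
                                            
                                            
                                            
━━━━━━━━━━━━━━━━━━━━━━━━━━━━━━━┓            
Editor                         ┃            
───────────────────────────────┨            
0080  08 08 08 08 33 28 ee ef  ┃            
0090  f0 8e 90 95 e3 aa aa aa  ┃            
                               ┃            
━━━━━━━━━━━━━━━━━━━━━━━━━━━━┓  ┃            
gModal                      ┃  ┃            
────────────────────────────┨  ┃            
                            ┃  ┃            
omponent analyzes incoming r┃  ┃            
peline optimizes network con┃  ┃            


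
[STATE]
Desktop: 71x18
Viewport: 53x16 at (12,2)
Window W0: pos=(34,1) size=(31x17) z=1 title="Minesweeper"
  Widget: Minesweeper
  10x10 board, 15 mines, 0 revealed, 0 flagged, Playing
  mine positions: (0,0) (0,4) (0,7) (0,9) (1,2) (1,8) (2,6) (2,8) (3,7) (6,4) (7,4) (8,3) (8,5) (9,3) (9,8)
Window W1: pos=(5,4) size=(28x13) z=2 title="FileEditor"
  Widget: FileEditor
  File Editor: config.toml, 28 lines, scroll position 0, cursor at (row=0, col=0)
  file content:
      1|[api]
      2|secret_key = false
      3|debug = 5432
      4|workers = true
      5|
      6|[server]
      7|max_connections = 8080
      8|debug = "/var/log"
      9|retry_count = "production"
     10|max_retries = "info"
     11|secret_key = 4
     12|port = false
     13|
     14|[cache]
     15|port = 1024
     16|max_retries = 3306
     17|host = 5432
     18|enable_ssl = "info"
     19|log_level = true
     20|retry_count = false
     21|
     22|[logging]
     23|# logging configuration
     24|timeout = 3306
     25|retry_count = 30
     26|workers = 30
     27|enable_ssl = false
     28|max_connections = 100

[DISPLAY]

                      ┃ Minesweeper                 ┃
                      ┠─────────────────────────────┨
━━━━━━━━━━━━━━━━━━━━┓ ┃■■■■■■■■■■                   ┃
ditor               ┃ ┃■■■■■■■■■■                   ┃
────────────────────┨ ┃■■■■■■■■■■                   ┃
                   ▲┃ ┃■■■■■■■■■■                   ┃
_key = false       █┃ ┃■■■■■■■■■■                   ┃
= 5432             ░┃ ┃■■■■■■■■■■                   ┃
s = true           ░┃ ┃■■■■■■■■■■                   ┃
                   ░┃ ┃■■■■■■■■■■                   ┃
r]                 ░┃ ┃■■■■■■■■■■                   ┃
nnections = 8080   ░┃ ┃■■■■■■■■■■                   ┃
= "/var/log"       ░┃ ┃                             ┃
count = "production▼┃ ┃                             ┃
━━━━━━━━━━━━━━━━━━━━┛ ┃                             ┃
                      ┗━━━━━━━━━━━━━━━━━━━━━━━━━━━━━┛


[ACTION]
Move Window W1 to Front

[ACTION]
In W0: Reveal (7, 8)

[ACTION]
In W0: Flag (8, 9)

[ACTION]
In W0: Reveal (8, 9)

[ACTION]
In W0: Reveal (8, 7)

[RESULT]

                      ┃ Minesweeper                 ┃
                      ┠─────────────────────────────┨
━━━━━━━━━━━━━━━━━━━━┓ ┃■■■■■■■■■■                   ┃
ditor               ┃ ┃12■212■■■■                   ┃
────────────────────┨ ┃ 111 1■■■■                   ┃
                   ▲┃ ┃     12■21                   ┃
_key = false       █┃ ┃      111                    ┃
= 5432             ░┃ ┃   111                       ┃
s = true           ░┃ ┃   2■2                       ┃
                   ░┃ ┃  13■31                      ┃
r]                 ░┃ ┃  2■■■1111                   ┃
nnections = 8080   ░┃ ┃  2■■■■■■■                   ┃
= "/var/log"       ░┃ ┃                             ┃
count = "production▼┃ ┃                             ┃
━━━━━━━━━━━━━━━━━━━━┛ ┃                             ┃
                      ┗━━━━━━━━━━━━━━━━━━━━━━━━━━━━━┛


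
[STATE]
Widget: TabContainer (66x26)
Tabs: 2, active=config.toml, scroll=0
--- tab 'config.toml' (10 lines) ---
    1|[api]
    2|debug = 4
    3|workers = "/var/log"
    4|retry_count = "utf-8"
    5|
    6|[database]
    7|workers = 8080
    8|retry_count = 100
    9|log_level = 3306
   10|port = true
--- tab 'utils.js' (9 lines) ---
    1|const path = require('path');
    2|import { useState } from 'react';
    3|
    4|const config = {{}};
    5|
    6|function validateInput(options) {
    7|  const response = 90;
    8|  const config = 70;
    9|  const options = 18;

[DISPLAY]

[config.toml]│ utils.js                                           
──────────────────────────────────────────────────────────────────
[api]                                                             
debug = 4                                                         
workers = "/var/log"                                              
retry_count = "utf-8"                                             
                                                                  
[database]                                                        
workers = 8080                                                    
retry_count = 100                                                 
log_level = 3306                                                  
port = true                                                       
                                                                  
                                                                  
                                                                  
                                                                  
                                                                  
                                                                  
                                                                  
                                                                  
                                                                  
                                                                  
                                                                  
                                                                  
                                                                  
                                                                  


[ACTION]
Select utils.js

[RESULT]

 config.toml │[utils.js]                                          
──────────────────────────────────────────────────────────────────
const path = require('path');                                     
import { useState } from 'react';                                 
                                                                  
const config = {{}};                                              
                                                                  
function validateInput(options) {                                 
  const response = 90;                                            
  const config = 70;                                              
  const options = 18;                                             
                                                                  
                                                                  
                                                                  
                                                                  
                                                                  
                                                                  
                                                                  
                                                                  
                                                                  
                                                                  
                                                                  
                                                                  
                                                                  
                                                                  
                                                                  


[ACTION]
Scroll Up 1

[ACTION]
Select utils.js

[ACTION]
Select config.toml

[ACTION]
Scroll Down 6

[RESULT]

[config.toml]│ utils.js                                           
──────────────────────────────────────────────────────────────────
workers = 8080                                                    
retry_count = 100                                                 
log_level = 3306                                                  
port = true                                                       
                                                                  
                                                                  
                                                                  
                                                                  
                                                                  
                                                                  
                                                                  
                                                                  
                                                                  
                                                                  
                                                                  
                                                                  
                                                                  
                                                                  
                                                                  
                                                                  
                                                                  
                                                                  
                                                                  
                                                                  


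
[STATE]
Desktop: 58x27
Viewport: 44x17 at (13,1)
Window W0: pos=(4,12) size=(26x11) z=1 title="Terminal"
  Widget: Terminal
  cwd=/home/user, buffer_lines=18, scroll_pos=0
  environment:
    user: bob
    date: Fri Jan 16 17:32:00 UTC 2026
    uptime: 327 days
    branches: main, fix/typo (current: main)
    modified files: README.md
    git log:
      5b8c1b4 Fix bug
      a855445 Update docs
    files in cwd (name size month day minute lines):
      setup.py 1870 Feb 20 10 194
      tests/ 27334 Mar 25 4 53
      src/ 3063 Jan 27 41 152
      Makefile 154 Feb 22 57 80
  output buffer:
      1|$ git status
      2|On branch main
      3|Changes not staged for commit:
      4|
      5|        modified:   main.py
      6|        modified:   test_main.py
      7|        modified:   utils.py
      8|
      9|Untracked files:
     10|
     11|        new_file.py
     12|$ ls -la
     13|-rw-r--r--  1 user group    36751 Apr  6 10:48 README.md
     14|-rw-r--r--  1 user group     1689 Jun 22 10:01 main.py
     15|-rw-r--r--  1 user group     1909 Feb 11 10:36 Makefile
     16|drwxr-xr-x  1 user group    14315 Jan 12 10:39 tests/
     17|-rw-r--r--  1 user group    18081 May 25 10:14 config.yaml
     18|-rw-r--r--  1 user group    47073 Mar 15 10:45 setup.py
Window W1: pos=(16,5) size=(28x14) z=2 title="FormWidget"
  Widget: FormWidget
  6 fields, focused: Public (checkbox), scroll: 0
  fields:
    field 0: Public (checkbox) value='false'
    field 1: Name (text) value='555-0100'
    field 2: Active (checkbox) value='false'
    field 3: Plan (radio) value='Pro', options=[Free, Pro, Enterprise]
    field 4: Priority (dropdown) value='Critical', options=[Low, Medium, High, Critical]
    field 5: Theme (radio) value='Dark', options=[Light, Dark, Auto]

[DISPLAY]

                                            
                                            
                                            
                                            
   ┏━━━━━━━━━━━━━━━━━━━━━━━━━━┓             
   ┃ FormWidget               ┃             
   ┠──────────────────────────┨             
   ┃> Public:     [ ]         ┃             
   ┃  Name:       [555-0100  ]┃             
   ┃  Active:     [ ]         ┃             
   ┃  Plan:       ( ) Free  (●┃             
━━━┃  Priority:   [Critical ▼]┃             
l  ┃  Theme:      ( ) Light  (┃             
───┃                          ┃             
atu┃                          ┃             
h m┃                          ┃             
not┃                          ┃             


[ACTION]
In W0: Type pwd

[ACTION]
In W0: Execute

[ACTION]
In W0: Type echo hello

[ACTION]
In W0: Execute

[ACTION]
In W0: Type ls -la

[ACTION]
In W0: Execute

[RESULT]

                                            
                                            
                                            
                                            
   ┏━━━━━━━━━━━━━━━━━━━━━━━━━━┓             
   ┃ FormWidget               ┃             
   ┠──────────────────────────┨             
   ┃> Public:     [ ]         ┃             
   ┃  Name:       [555-0100  ]┃             
   ┃  Active:     [ ]         ┃             
   ┃  Plan:       ( ) Free  (●┃             
━━━┃  Priority:   [Critical ▼]┃             
l  ┃  Theme:      ( ) Light  (┃             
───┃                          ┃             
   ┃                          ┃             
   ┃                          ┃             
-- ┃                          ┃             


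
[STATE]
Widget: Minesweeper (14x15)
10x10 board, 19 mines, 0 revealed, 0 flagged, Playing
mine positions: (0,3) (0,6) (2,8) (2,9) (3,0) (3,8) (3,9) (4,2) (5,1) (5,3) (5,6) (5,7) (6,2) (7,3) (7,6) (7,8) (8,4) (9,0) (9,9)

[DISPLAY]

■■■■■■■■■■    
■■■■■■■■■■    
■■■■■■■■■■    
■■■■■■■■■■    
■■■■■■■■■■    
■■■■■■■■■■    
■■■■■■■■■■    
■■■■■■■■■■    
■■■■■■■■■■    
■■■■■■■■■■    
              
              
              
              
              


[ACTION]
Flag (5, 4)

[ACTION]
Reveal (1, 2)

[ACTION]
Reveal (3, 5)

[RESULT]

  1■■■■■■■    
  111112■■    
11     2■■    
■211   2■■    
■■■21123■■    
■■■■⚑■■■■■    
■■■■■■■■■■    
■■■■■■■■■■    
■■■■■■■■■■    
■■■■■■■■■■    
              
              
              
              
              


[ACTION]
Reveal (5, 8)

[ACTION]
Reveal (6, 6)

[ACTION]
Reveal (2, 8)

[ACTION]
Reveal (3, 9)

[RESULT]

  1✹■■✹■■■    
  111112■■    
11     2✹✹    
✹211   2✹✹    
■■✹21123■■    
■✹■✹⚑■✹✹1■    
■■✹■■■3■■■    
■■■✹■■✹■✹■    
■■■■✹■■■■■    
✹■■■■■■■■✹    
              
              
              
              
              


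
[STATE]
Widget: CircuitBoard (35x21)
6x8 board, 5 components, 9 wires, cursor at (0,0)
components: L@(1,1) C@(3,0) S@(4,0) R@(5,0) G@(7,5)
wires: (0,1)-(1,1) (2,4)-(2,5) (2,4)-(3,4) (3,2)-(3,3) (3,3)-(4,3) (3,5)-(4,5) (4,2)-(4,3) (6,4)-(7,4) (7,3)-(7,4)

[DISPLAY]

   0 1 2 3 4 5                     
0  [.]  ·                          
        │                          
1       L                          
                                   
2                   · ─ ·          
                    │              
3   C       · ─ ·   ·   ·          
                │       │          
4   S       · ─ ·       ·          
                                   
5   R                              
                                   
6                   ·              
                    │              
7               · ─ ·   G          
Cursor: (0,0)                      
                                   
                                   
                                   
                                   


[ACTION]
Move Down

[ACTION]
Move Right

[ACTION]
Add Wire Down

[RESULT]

   0 1 2 3 4 5                     
0       ·                          
        │                          
1      [L]                         
        │                          
2       ·           · ─ ·          
                    │              
3   C       · ─ ·   ·   ·          
                │       │          
4   S       · ─ ·       ·          
                                   
5   R                              
                                   
6                   ·              
                    │              
7               · ─ ·   G          
Cursor: (1,1)                      
                                   
                                   
                                   
                                   


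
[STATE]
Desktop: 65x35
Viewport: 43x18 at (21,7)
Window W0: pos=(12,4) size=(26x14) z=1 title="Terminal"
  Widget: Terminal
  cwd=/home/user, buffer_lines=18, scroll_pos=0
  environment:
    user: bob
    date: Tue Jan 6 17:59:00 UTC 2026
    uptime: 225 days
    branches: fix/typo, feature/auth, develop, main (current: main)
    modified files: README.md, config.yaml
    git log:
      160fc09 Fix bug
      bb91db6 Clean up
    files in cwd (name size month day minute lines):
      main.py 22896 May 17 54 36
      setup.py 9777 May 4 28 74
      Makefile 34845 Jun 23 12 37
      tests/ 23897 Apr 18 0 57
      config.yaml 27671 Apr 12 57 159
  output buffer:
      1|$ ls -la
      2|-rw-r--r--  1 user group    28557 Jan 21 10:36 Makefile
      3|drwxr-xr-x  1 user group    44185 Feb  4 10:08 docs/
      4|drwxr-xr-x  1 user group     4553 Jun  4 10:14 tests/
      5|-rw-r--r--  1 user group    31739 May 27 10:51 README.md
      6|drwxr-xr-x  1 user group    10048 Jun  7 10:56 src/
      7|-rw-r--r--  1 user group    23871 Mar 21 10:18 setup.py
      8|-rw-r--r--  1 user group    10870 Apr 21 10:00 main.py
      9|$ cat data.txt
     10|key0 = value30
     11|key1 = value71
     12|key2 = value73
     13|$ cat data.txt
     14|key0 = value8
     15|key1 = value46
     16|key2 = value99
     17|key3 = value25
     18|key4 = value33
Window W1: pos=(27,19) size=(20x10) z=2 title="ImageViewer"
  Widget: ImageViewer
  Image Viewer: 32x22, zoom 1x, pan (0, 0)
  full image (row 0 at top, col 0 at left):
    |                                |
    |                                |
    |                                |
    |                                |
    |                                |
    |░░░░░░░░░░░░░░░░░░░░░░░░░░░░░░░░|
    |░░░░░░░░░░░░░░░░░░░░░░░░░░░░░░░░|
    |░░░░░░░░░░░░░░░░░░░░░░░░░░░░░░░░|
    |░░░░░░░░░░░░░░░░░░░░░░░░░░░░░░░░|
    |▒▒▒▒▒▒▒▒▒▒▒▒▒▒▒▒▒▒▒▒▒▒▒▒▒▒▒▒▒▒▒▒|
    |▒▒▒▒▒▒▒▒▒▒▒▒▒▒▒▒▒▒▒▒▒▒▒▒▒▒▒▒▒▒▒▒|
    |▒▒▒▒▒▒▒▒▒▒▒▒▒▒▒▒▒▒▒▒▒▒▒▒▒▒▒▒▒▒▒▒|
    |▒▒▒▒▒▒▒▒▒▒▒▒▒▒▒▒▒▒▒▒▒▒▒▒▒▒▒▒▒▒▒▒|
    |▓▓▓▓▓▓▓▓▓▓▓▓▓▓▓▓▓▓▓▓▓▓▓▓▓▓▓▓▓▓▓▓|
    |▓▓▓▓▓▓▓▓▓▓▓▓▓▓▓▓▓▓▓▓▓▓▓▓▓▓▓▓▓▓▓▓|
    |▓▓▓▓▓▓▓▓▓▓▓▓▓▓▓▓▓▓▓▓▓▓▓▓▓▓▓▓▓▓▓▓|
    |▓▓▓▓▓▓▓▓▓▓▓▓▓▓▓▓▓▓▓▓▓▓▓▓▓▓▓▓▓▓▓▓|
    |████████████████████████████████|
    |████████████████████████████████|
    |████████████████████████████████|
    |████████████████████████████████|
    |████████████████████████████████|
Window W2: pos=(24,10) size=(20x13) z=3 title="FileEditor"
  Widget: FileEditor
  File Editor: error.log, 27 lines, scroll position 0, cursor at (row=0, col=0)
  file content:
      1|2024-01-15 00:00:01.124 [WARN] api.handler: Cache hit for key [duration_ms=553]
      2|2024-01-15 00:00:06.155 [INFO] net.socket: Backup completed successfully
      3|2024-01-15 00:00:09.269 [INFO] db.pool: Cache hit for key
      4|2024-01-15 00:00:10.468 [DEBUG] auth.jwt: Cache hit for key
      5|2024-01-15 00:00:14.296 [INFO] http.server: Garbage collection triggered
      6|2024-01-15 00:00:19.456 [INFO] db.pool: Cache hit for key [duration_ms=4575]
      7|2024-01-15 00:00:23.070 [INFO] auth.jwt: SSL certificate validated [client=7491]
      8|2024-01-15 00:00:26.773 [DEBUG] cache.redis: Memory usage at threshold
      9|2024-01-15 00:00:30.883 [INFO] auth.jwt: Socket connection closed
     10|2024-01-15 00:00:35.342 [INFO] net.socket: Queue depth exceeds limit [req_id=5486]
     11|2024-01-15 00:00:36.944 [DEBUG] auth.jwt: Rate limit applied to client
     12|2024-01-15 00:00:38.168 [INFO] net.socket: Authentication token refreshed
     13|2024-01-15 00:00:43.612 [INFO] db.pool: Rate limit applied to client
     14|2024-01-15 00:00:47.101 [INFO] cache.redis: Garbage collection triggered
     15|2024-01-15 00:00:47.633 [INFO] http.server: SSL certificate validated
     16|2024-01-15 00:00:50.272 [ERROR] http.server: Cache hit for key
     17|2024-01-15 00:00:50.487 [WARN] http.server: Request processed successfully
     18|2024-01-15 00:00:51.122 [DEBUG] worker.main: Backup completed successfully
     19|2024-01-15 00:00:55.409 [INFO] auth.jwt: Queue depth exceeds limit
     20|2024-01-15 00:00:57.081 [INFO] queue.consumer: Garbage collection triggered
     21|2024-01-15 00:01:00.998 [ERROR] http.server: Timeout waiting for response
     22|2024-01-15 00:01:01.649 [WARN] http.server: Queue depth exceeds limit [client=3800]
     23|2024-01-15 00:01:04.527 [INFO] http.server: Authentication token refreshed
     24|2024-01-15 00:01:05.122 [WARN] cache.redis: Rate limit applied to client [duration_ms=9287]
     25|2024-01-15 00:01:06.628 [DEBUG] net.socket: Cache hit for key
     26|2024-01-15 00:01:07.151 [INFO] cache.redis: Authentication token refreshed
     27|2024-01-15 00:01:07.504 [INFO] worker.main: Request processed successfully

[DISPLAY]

                ┃                          
--  1 user group┃                          
-x  1 user group┃                          
-x ┏━━━━━━━━━━━━━━━━━━┓                    
-- ┃ FileEditor       ┃                    
-x ┠──────────────────┨                    
-- ┃█024-01-15 00:00:▲┃                    
-- ┃2024-01-15 00:00:█┃                    
ta.┃2024-01-15 00:00:░┃                    
alu┃2024-01-15 00:00:░┃                    
━━━┃2024-01-15 00:00:░┃                    
   ┃2024-01-15 00:00:░┃                    
   ┃2024-01-15 00:00:░┃━━┓                 
   ┃2024-01-15 00:00:░┃  ┃                 
   ┃2024-01-15 00:00:▼┃──┨                 
   ┗━━━━━━━━━━━━━━━━━━┛  ┃                 
      ┃                  ┃                 
      ┃                  ┃                 


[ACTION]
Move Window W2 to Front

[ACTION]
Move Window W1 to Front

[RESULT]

                ┃                          
--  1 user group┃                          
-x  1 user group┃                          
-x ┏━━━━━━━━━━━━━━━━━━┓                    
-- ┃ FileEditor       ┃                    
-x ┠──────────────────┨                    
-- ┃█024-01-15 00:00:▲┃                    
-- ┃2024-01-15 00:00:█┃                    
ta.┃2024-01-15 00:00:░┃                    
alu┃2024-01-15 00:00:░┃                    
━━━┃2024-01-15 00:00:░┃                    
   ┃2024-01-15 00:00:░┃                    
   ┃20┏━━━━━━━━━━━━━━━━━━┓                 
   ┃20┃ ImageViewer      ┃                 
   ┃20┠──────────────────┨                 
   ┗━━┃                  ┃                 
      ┃                  ┃                 
      ┃                  ┃                 


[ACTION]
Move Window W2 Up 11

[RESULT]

   ┃2024-01-15 00:00:░┃                    
-- ┃2024-01-15 00:00:░┃                    
-x ┃2024-01-15 00:00:░┃                    
-x ┃2024-01-15 00:00:░┃                    
-- ┃2024-01-15 00:00:▼┃                    
-x ┗━━━━━━━━━━━━━━━━━━┛                    
--  1 user group┃                          
--  1 user group┃                          
ta.txt          ┃                          
alue30          ┃                          
━━━━━━━━━━━━━━━━┛                          
                                           
      ┏━━━━━━━━━━━━━━━━━━┓                 
      ┃ ImageViewer      ┃                 
      ┠──────────────────┨                 
      ┃                  ┃                 
      ┃                  ┃                 
      ┃                  ┃                 
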